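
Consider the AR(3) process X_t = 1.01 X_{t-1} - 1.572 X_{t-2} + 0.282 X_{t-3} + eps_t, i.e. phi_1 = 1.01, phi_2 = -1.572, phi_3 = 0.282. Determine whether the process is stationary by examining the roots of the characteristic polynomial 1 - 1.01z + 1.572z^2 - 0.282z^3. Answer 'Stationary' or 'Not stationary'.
\text{Not stationary}

The AR(p) characteristic polynomial is P(z) = 1 - 1.01z + 1.572z^2 - 0.282z^3.
Stationarity requires all roots to lie outside the unit circle, i.e. |z| > 1 for every root.
Degree 3: look for a simple real root z0 first, then factor out (1 - z/z0) and solve the remaining quadratic.
Testing z0 = 5: P(5) = 1 + (-1.01)(5) + (1.572)(5)^2 + (-0.282)(5)^3
  = 1 + (-5.05) + (39.3) + (-35.25) = 0.  So z_0 = 5 is a root, |z_0| = 5.
Divide out the factor (1 - 0.2 z) = (1 - z/z0) (since 1/z0 = 0.2):
  P(z) = (1 - 0.2 z)(1 + (-0.81) z + (1.41) z^2)
  [check: z-coef -0.81 - (0.2) = -1.01; z^2-coef 1.41 - (0.2)(-0.81) = 1.572; z^3-coef -(0.2)(1.41) = -0.282.]
Remaining roots from the quadratic factor 1 + (-0.81) z + (1.41) z^2:
  Set 1 + (-0.81) z + (1.41) z^2 = 0, i.e. a z^2 + b z + c = 0 with a = 1.41, b = -0.81, c = 1.
  Discriminant D = b^2 - 4ac = (-0.81)^2 - 4*(1.41)*1 = 0.6561 - (5.64) = -4.9839.
  D < 0, so the roots are the complex-conjugate pair z = (-b +/- i sqrt(-D)) / (2a) = 0.2872 +/- 0.7917i.
  For a conjugate pair |z|^2 = z * conj(z) = (product of roots) = c/a = 1/(1.41) = 0.70922, so |z| = sqrt(0.70922) = 0.8422 for both roots.
Moduli of all roots: 5.0000, 0.8422, 0.8422.
All moduli strictly greater than 1? No.
Verdict: Not stationary.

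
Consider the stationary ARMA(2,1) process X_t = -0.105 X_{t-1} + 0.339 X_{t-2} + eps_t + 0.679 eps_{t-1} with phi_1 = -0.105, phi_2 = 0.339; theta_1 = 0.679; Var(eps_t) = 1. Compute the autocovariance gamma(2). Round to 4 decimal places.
\gamma(2) = 0.4055

Multiply the model equation by X_{t-k} and take expectations. With theta_0 = psi_0 = 1 and psi_j the MA(infinity) weights, this gives
  gamma(k) - sum_i phi_i gamma(k-i) = c_k,
  c_k = sigma^2 * sum_{j=k..q} theta_j psi_{j-k}   (c_k = 0 for k > q),
using gamma(-m) = gamma(m).
psi-weights needed (psi_j = theta_j + sum_i phi_i psi_{j-i}):
  psi_1 = theta_1 + phi_1 = 0.679 + (-0.105) = 0.574
Right-hand sides:
  c_0 = sigma^2 (1 + theta_1 psi_1) = 1 * (1 + (0.679)(0.574)) = 1 * 1.389746 = 1.389746
  c_1 = sigma^2 theta_1 = 1 * (0.679) = 0.679
  c_2 = 0
Equations for k = 0, 1, 2 (AR order 2, c_2 = 0):
  (E0) gamma(0) = phi_1 gamma(1) + phi_2 gamma(2) + c_0
  (E1) gamma(1) = phi_1 gamma(0) + phi_2 gamma(1) + c_1
  (E2) gamma(2) = phi_1 gamma(1) + phi_2 gamma(0)
From (E1): gamma(1) = A gamma(0) + B with
  A = phi_1 / (1 - phi_2) = -0.105 / 0.661 = -0.15885,   B = c_1 / (1 - phi_2) = 0.679 / 0.661 = 1.027231.
Insert (E2) into (E0): gamma(0) (1 - phi_2^2) = phi_1 (1 + phi_2) gamma(1) + c_0.
  phi_1 (1 + phi_2) = (-0.105)(1.339) = -0.140595,   1 - phi_2^2 = 0.885079.
Replace gamma(1) by A gamma(0) + B and collect gamma(0):
  gamma(0) [0.885079 - (-0.140595)(-0.15885)] = (-0.140595)(1.027231) + 1.389746
  gamma(0) * 0.862745 = 1.245322
  gamma(0) = 1.245322 / 0.862745 = 1.443441.
  gamma(1) = A gamma(0) + B = (-0.15885)(1.443441) + (1.027231) = 0.79794.
  gamma(2) = phi_1 gamma(1) + phi_2 gamma(0) = (-0.105)(0.79794) + (0.339)(1.443441) = 0.405543.
Therefore gamma(2) = 0.4055 (to 4 decimal places).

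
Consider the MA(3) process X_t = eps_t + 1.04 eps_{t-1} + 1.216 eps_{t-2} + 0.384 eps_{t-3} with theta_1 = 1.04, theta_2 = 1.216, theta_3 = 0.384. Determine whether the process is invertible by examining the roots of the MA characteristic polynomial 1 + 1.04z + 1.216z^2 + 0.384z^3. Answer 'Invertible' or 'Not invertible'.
\text{Invertible}

The MA(q) characteristic polynomial is P(z) = 1 + 1.04z + 1.216z^2 + 0.384z^3.
Invertibility requires all roots to lie outside the unit circle, i.e. |z| > 1 for every root.
Degree 3: look for a simple real root z0 first, then factor out (1 - z/z0) and solve the remaining quadratic.
Testing z0 = -2.5: P(-2.5) = 1 + (1.04)(-2.5) + (1.216)(-2.5)^2 + (0.384)(-2.5)^3
  = 1 + (-2.6) + (7.6) + (-6) = 0.  So z_0 = -2.5 is a root, |z_0| = 2.5.
Divide out the factor (1 + 0.4 z) = (1 - z/z0) (since 1/z0 = -0.4):
  P(z) = (1 + 0.4 z)(1 + (0.64) z + (0.96) z^2)
  [check: z-coef 0.64 - (-0.4) = 1.04; z^2-coef 0.96 - (-0.4)(0.64) = 1.216; z^3-coef -(-0.4)(0.96) = 0.384.]
Remaining roots from the quadratic factor 1 + (0.64) z + (0.96) z^2:
  Set 1 + (0.64) z + (0.96) z^2 = 0, i.e. a z^2 + b z + c = 0 with a = 0.96, b = 0.64, c = 1.
  Discriminant D = b^2 - 4ac = (0.64)^2 - 4*(0.96)*1 = 0.4096 - (3.84) = -3.4304.
  D < 0, so the roots are the complex-conjugate pair z = (-b +/- i sqrt(-D)) / (2a) = -0.3333 +/- 0.9647i.
  For a conjugate pair |z|^2 = z * conj(z) = (product of roots) = c/a = 1/(0.96) = 1.041667, so |z| = sqrt(1.041667) = 1.0206 for both roots.
Moduli of all roots: 2.5000, 1.0206, 1.0206.
All moduli strictly greater than 1? Yes.
Verdict: Invertible.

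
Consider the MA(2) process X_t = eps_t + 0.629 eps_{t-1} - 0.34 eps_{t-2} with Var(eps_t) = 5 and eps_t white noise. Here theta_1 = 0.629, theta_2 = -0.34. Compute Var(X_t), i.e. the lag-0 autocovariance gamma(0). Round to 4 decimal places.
\gamma(0) = 7.5562

For an MA(q) process X_t = eps_t + sum_i theta_i eps_{t-i} with
Var(eps_t) = sigma^2, the variance is
  gamma(0) = sigma^2 * (1 + sum_i theta_i^2).
  sum_i theta_i^2 = (0.629)^2 + (-0.34)^2 = 0.395641 + 0.1156 = 0.511241.
  gamma(0) = 5 * (1 + 0.511241) = 5 * 1.511241 = 7.556205, which rounds to 7.5562.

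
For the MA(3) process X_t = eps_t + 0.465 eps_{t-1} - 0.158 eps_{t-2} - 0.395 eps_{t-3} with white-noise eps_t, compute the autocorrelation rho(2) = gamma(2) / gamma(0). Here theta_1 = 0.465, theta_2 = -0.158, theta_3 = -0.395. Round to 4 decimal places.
\rho(2) = -0.2445

For an MA(q) process with theta_0 = 1, the autocovariance is
  gamma(k) = sigma^2 * sum_{i=0..q-k} theta_i * theta_{i+k},
and rho(k) = gamma(k) / gamma(0). Sigma^2 cancels.
  numerator   = (1)*(-0.158) + (0.465)*(-0.395) = -0.341675.
  denominator = (1)^2 + (0.465)^2 + (-0.158)^2 + (-0.395)^2 = 1.397214.
  rho(2) = -0.341675 / 1.397214 = -0.2445.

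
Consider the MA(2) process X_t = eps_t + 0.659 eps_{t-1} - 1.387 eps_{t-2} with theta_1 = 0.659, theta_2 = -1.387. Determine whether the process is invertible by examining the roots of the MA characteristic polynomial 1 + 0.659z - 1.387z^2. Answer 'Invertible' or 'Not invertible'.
\text{Not invertible}

The MA(q) characteristic polynomial is P(z) = 1 + 0.659z - 1.387z^2.
Invertibility requires all roots to lie outside the unit circle, i.e. |z| > 1 for every root.
Set 1 + (0.659) z + (-1.387) z^2 = 0, i.e. a z^2 + b z + c = 0 with a = -1.387, b = 0.659, c = 1.
Discriminant D = b^2 - 4ac = (0.659)^2 - 4*(-1.387)*1 = 0.434281 - (-5.548) = 5.982281.
D >= 0, so the roots are real: z = (-b +/- sqrt(D)) / (2a) = (-0.659 +/- 2.44587) / (-2.774).
  z_1 = (-0.659 + 2.44587) / (-2.774) = -0.6441,   |z_1| = 0.6441.
  z_2 = (-0.659 - 2.44587) / (-2.774) = 1.1193,   |z_2| = 1.1193.
Moduli of all roots: 0.6441, 1.1193.
All moduli strictly greater than 1? No.
Verdict: Not invertible.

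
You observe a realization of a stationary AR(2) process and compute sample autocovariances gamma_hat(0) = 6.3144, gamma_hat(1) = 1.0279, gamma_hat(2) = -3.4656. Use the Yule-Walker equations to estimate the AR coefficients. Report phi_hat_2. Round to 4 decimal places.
\hat\phi_{2} = -0.5910

The Yule-Walker equations for an AR(p) process read, in matrix form,
  Gamma_p phi = r_p,   with   (Gamma_p)_{ij} = gamma(|i - j|),
                       (r_p)_i = gamma(i),   i,j = 1..p.
Substitute the sample gammas (Toeplitz matrix and right-hand side of size 2):
  Gamma_p = [[6.3144, 1.0279], [1.0279, 6.3144]]
  r_p     = [1.0279, -3.4656]
Written out:
  6.3144 phi_1 + 1.0279 phi_2 = 1.0279
  1.0279 phi_1 + 6.3144 phi_2 = -3.4656
Solve by Cramer's rule:
  det = gamma(0)^2 - gamma(1)^2 = (6.3144)^2 - (1.0279)^2 = 39.87164736 - 1.05657841 = 38.81506895
  phi_hat_1 = [gamma(1) gamma(0) - gamma(1) gamma(2)] / det = [(1.0279)(6.3144) - (1.0279)(-3.4656)] / 38.81506895 = 10.052862 / 38.81506895 = 0.259
  phi_hat_2 = [gamma(0) gamma(2) - gamma(1)^2] / det = [(6.3144)(-3.4656) - (1.0279)^2] / 38.81506895 = -22.93976305 / 38.81506895 = -0.591
So phi_hat = [0.2590, -0.5910].
Therefore phi_hat_2 = -0.5910.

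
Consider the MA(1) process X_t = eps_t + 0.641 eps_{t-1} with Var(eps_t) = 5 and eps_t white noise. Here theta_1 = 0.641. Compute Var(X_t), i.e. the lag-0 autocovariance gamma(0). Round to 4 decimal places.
\gamma(0) = 7.0544

For an MA(q) process X_t = eps_t + sum_i theta_i eps_{t-i} with
Var(eps_t) = sigma^2, the variance is
  gamma(0) = sigma^2 * (1 + sum_i theta_i^2).
  sum_i theta_i^2 = (0.641)^2 = 0.410881.
  gamma(0) = 5 * (1 + 0.410881) = 5 * 1.410881 = 7.054405, which rounds to 7.0544.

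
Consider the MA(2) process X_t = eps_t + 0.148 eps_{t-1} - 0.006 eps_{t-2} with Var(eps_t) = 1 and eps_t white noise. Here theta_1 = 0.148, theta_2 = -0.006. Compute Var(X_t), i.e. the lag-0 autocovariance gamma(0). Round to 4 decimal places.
\gamma(0) = 1.0219

For an MA(q) process X_t = eps_t + sum_i theta_i eps_{t-i} with
Var(eps_t) = sigma^2, the variance is
  gamma(0) = sigma^2 * (1 + sum_i theta_i^2).
  sum_i theta_i^2 = (0.148)^2 + (-0.006)^2 = 0.021904 + 0.000036 = 0.02194.
  gamma(0) = 1 * (1 + 0.02194) = 1 * 1.02194 = 1.02194, which rounds to 1.0219.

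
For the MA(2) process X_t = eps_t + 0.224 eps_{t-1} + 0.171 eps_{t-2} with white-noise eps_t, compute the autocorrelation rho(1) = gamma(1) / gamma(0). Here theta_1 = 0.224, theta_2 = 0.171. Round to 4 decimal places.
\rho(1) = 0.2430

For an MA(q) process with theta_0 = 1, the autocovariance is
  gamma(k) = sigma^2 * sum_{i=0..q-k} theta_i * theta_{i+k},
and rho(k) = gamma(k) / gamma(0). Sigma^2 cancels.
  numerator   = (1)*(0.224) + (0.224)*(0.171) = 0.262304.
  denominator = (1)^2 + (0.224)^2 + (0.171)^2 = 1.079417.
  rho(1) = 0.262304 / 1.079417 = 0.2430.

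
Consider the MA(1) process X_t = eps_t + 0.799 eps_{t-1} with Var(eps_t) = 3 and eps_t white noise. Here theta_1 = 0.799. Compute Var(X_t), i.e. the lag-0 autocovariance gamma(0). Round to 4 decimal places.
\gamma(0) = 4.9152

For an MA(q) process X_t = eps_t + sum_i theta_i eps_{t-i} with
Var(eps_t) = sigma^2, the variance is
  gamma(0) = sigma^2 * (1 + sum_i theta_i^2).
  sum_i theta_i^2 = (0.799)^2 = 0.638401.
  gamma(0) = 3 * (1 + 0.638401) = 3 * 1.638401 = 4.915203, which rounds to 4.9152.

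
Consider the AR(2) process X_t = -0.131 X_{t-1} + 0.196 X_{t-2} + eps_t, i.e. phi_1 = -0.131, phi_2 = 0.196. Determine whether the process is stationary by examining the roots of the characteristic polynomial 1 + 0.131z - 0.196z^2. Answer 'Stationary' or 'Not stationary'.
\text{Stationary}

The AR(p) characteristic polynomial is P(z) = 1 + 0.131z - 0.196z^2.
Stationarity requires all roots to lie outside the unit circle, i.e. |z| > 1 for every root.
Set 1 + (0.131) z + (-0.196) z^2 = 0, i.e. a z^2 + b z + c = 0 with a = -0.196, b = 0.131, c = 1.
Discriminant D = b^2 - 4ac = (0.131)^2 - 4*(-0.196)*1 = 0.017161 - (-0.784) = 0.801161.
D >= 0, so the roots are real: z = (-b +/- sqrt(D)) / (2a) = (-0.131 +/- 0.895076) / (-0.392).
  z_1 = (-0.131 + 0.895076) / (-0.392) = -1.9492,   |z_1| = 1.9492.
  z_2 = (-0.131 - 0.895076) / (-0.392) = 2.6175,   |z_2| = 2.6175.
Moduli of all roots: 1.9492, 2.6175.
All moduli strictly greater than 1? Yes.
Verdict: Stationary.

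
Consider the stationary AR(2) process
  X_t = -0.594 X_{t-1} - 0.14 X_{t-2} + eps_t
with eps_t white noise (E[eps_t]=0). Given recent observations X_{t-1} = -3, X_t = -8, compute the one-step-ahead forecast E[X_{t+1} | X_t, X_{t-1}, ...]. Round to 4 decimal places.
E[X_{t+1} \mid \mathcal F_t] = 5.1720

For an AR(p) model X_t = c + sum_i phi_i X_{t-i} + eps_t, the
one-step-ahead conditional mean is
  E[X_{t+1} | X_t, ...] = c + sum_i phi_i X_{t+1-i}.
Substitute known values:
  E[X_{t+1} | ...] = (-0.594) * (-8) + (-0.14) * (-3)
                   = 5.1720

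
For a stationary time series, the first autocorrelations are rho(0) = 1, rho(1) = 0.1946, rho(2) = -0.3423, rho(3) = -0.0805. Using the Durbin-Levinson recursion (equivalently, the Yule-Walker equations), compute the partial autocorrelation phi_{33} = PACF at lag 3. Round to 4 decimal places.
\phi_{33} = 0.1100

The PACF at lag k is phi_{kk}, the last component of the solution
to the Yule-Walker system G_k phi = r_k where
  (G_k)_{ij} = rho(|i - j|), (r_k)_i = rho(i), i,j = 1..k.
Equivalently, Durbin-Levinson gives phi_{kk} iteratively:
  phi_{11} = rho(1)
  phi_{kk} = [rho(k) - sum_{j=1..k-1} phi_{k-1,j} rho(k-j)]
            / [1 - sum_{j=1..k-1} phi_{k-1,j} rho(j)],
  phi_{k,j} = phi_{k-1,j} - phi_{kk} phi_{k-1,k-j},  j = 1..k-1.
Step k = 1:
  phi_11 = rho(1) = 0.1946.
Step k = 2:
  phi_22 = [rho(2) - phi_11 rho(1)] / [1 - phi_11 rho(1)] = [-0.3423 - (0.1946)(0.1946)] / [1 - (0.1946)(0.1946)]
         = -0.38016916 / 0.96213084 = -0.395132.
  Update: phi_21 = phi_11 - phi_22 phi_11 = 0.1946 - (-0.395132)(0.1946) = 0.271493.
Step k = 3:
  phi_33 = [rho(3) - phi_21 rho(2) - phi_22 rho(1)] / [1 - phi_21 rho(1) - phi_22 rho(2)]
    numerator   = -0.0805 - (0.271493)(-0.3423) - (-0.395132)(0.1946) = 0.08932476
    denominator = 1 - (0.271493)(0.1946) - (-0.395132)(-0.3423) = 0.81191365
  phi_33 = 0.08932476 / 0.81191365 = 0.11.
Therefore phi_{33} = 0.1100.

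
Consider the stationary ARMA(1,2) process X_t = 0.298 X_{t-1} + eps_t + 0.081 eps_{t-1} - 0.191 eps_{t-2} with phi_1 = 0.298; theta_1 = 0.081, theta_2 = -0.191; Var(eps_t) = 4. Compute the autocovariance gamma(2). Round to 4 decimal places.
\gamma(2) = -0.3451

Multiply the model equation by X_{t-k} and take expectations. With theta_0 = psi_0 = 1 and psi_j the MA(infinity) weights, this gives
  gamma(k) - sum_i phi_i gamma(k-i) = c_k,
  c_k = sigma^2 * sum_{j=k..q} theta_j psi_{j-k}   (c_k = 0 for k > q),
using gamma(-m) = gamma(m).
psi-weights needed (psi_j = theta_j + sum_i phi_i psi_{j-i}):
  psi_1 = theta_1 + phi_1 = 0.081 + (0.298) = 0.379
  psi_2 = theta_2 + phi_1 psi_1 = -0.191 + (0.298)(0.379) = -0.078058
Right-hand sides:
  c_0 = sigma^2 (1 + theta_1 psi_1 + theta_2 psi_2) = 4 * (1 + (0.081)(0.379) + (-0.191)(-0.078058)) = 4 * 1.045608 = 4.182432
  c_1 = sigma^2 (theta_1 + theta_2 psi_1) = 4 * (0.081 + (-0.191)(0.379)) = 0.034444
  c_2 = sigma^2 theta_2 = 4 * (-0.191) = -0.764
Equations for k = 0 and k = 1 (AR order 1):
  gamma(0) = phi_1 gamma(1) + c_0
  gamma(1) = phi_1 gamma(0) + c_1
Substituting the second into the first: gamma(0) (1 - phi_1^2) = c_0 + phi_1 c_1, so
  gamma(0) = (c_0 + phi_1 c_1) / (1 - phi_1^2) = (4.182432 + (0.298)(0.034444)) / (1 - (0.298)^2) = 4.192697 / 0.911196 = 4.601311.
  gamma(1) = phi_1 gamma(0) + c_1 = (0.298)(4.601311) + (0.034444) = 1.405635.
For k = 2: gamma(2) = phi_1 gamma(1) + c_2
  = (0.298)(1.405635) + (-0.764) = -0.345121.
Therefore gamma(2) = -0.3451 (to 4 decimal places).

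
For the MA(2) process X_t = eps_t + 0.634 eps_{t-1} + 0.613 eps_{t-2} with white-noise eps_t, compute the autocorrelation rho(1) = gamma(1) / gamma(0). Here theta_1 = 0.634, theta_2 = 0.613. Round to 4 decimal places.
\rho(1) = 0.5753

For an MA(q) process with theta_0 = 1, the autocovariance is
  gamma(k) = sigma^2 * sum_{i=0..q-k} theta_i * theta_{i+k},
and rho(k) = gamma(k) / gamma(0). Sigma^2 cancels.
  numerator   = (1)*(0.634) + (0.634)*(0.613) = 1.022642.
  denominator = (1)^2 + (0.634)^2 + (0.613)^2 = 1.777725.
  rho(1) = 1.022642 / 1.777725 = 0.5753.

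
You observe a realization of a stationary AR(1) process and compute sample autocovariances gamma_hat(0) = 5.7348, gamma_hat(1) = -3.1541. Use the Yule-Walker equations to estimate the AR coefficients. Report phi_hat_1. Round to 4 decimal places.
\hat\phi_{1} = -0.5500

The Yule-Walker equations for an AR(p) process read, in matrix form,
  Gamma_p phi = r_p,   with   (Gamma_p)_{ij} = gamma(|i - j|),
                       (r_p)_i = gamma(i),   i,j = 1..p.
Substitute the sample gammas (Toeplitz matrix and right-hand side of size 1):
  Gamma_p = [[5.7348]]
  r_p     = [-3.1541]
With p = 1 this is the single equation gamma(0) phi_1 = gamma(1):
  phi_hat_1 = gamma(1) / gamma(0) = -3.1541 / 5.7348 = -0.5500.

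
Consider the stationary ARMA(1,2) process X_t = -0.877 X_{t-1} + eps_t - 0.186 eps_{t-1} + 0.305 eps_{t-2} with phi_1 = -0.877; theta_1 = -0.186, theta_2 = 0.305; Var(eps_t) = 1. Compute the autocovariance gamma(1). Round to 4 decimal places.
\gamma(1) = -8.1931

Multiply the model equation by X_{t-k} and take expectations. With theta_0 = psi_0 = 1 and psi_j the MA(infinity) weights, this gives
  gamma(k) - sum_i phi_i gamma(k-i) = c_k,
  c_k = sigma^2 * sum_{j=k..q} theta_j psi_{j-k}   (c_k = 0 for k > q),
using gamma(-m) = gamma(m).
psi-weights needed (psi_j = theta_j + sum_i phi_i psi_{j-i}):
  psi_1 = theta_1 + phi_1 = -0.186 + (-0.877) = -1.063
  psi_2 = theta_2 + phi_1 psi_1 = 0.305 + (-0.877)(-1.063) = 1.237251
Right-hand sides:
  c_0 = sigma^2 (1 + theta_1 psi_1 + theta_2 psi_2) = 1 * (1 + (-0.186)(-1.063) + (0.305)(1.237251)) = 1 * 1.57508 = 1.57508
  c_1 = sigma^2 (theta_1 + theta_2 psi_1) = 1 * (-0.186 + (0.305)(-1.063)) = -0.510215
  c_2 = sigma^2 theta_2 = 1 * (0.305) = 0.305
Equations for k = 0 and k = 1 (AR order 1):
  gamma(0) = phi_1 gamma(1) + c_0
  gamma(1) = phi_1 gamma(0) + c_1
Substituting the second into the first: gamma(0) (1 - phi_1^2) = c_0 + phi_1 c_1, so
  gamma(0) = (c_0 + phi_1 c_1) / (1 - phi_1^2) = (1.57508 + (-0.877)(-0.510215)) / (1 - (-0.877)^2) = 2.022538 / 0.230871 = 8.760468.
  gamma(1) = phi_1 gamma(0) + c_1 = (-0.877)(8.760468) + (-0.510215) = -8.193146.
Therefore gamma(1) = -8.1931 (to 4 decimal places).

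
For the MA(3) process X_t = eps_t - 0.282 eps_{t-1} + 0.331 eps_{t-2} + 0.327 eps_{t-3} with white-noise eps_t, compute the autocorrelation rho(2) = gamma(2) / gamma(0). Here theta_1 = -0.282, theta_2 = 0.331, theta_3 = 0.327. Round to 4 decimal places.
\rho(2) = 0.1842

For an MA(q) process with theta_0 = 1, the autocovariance is
  gamma(k) = sigma^2 * sum_{i=0..q-k} theta_i * theta_{i+k},
and rho(k) = gamma(k) / gamma(0). Sigma^2 cancels.
  numerator   = (1)*(0.331) + (-0.282)*(0.327) = 0.238786.
  denominator = (1)^2 + (-0.282)^2 + (0.331)^2 + (0.327)^2 = 1.296014.
  rho(2) = 0.238786 / 1.296014 = 0.1842.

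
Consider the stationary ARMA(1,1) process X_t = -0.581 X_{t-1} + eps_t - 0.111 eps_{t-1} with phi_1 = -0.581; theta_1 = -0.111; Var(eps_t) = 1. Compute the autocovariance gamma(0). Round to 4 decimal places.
\gamma(0) = 1.7229

Multiply the model equation by X_{t-k} and take expectations. With theta_0 = psi_0 = 1 and psi_j the MA(infinity) weights, this gives
  gamma(k) - sum_i phi_i gamma(k-i) = c_k,
  c_k = sigma^2 * sum_{j=k..q} theta_j psi_{j-k}   (c_k = 0 for k > q),
using gamma(-m) = gamma(m).
psi-weights needed (psi_j = theta_j + sum_i phi_i psi_{j-i}):
  psi_1 = theta_1 + phi_1 = -0.111 + (-0.581) = -0.692
Right-hand sides:
  c_0 = sigma^2 (1 + theta_1 psi_1) = 1 * (1 + (-0.111)(-0.692)) = 1 * 1.076812 = 1.076812
  c_1 = sigma^2 theta_1 = 1 * (-0.111) = -0.111
  c_2 = 0
Equations for k = 0 and k = 1 (AR order 1):
  gamma(0) = phi_1 gamma(1) + c_0
  gamma(1) = phi_1 gamma(0) + c_1
Substituting the second into the first: gamma(0) (1 - phi_1^2) = c_0 + phi_1 c_1, so
  gamma(0) = (c_0 + phi_1 c_1) / (1 - phi_1^2) = (1.076812 + (-0.581)(-0.111)) / (1 - (-0.581)^2) = 1.141303 / 0.662439 = 1.72288.
Therefore gamma(0) = 1.7229 (to 4 decimal places).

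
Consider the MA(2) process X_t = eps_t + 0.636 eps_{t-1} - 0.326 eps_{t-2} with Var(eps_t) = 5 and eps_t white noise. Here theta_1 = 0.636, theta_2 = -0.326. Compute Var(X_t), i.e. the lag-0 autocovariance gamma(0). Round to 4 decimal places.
\gamma(0) = 7.5539

For an MA(q) process X_t = eps_t + sum_i theta_i eps_{t-i} with
Var(eps_t) = sigma^2, the variance is
  gamma(0) = sigma^2 * (1 + sum_i theta_i^2).
  sum_i theta_i^2 = (0.636)^2 + (-0.326)^2 = 0.404496 + 0.106276 = 0.510772.
  gamma(0) = 5 * (1 + 0.510772) = 5 * 1.510772 = 7.55386, which rounds to 7.5539.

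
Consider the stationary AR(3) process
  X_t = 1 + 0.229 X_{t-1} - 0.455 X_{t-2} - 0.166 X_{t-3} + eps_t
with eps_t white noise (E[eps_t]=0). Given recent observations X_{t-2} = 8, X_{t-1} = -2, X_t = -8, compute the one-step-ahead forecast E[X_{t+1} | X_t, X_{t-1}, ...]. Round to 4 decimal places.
E[X_{t+1} \mid \mathcal F_t] = -1.2500

For an AR(p) model X_t = c + sum_i phi_i X_{t-i} + eps_t, the
one-step-ahead conditional mean is
  E[X_{t+1} | X_t, ...] = c + sum_i phi_i X_{t+1-i}.
Substitute known values:
  E[X_{t+1} | ...] = 1 + (0.229) * (-8) + (-0.455) * (-2) + (-0.166) * (8)
                   = -1.2500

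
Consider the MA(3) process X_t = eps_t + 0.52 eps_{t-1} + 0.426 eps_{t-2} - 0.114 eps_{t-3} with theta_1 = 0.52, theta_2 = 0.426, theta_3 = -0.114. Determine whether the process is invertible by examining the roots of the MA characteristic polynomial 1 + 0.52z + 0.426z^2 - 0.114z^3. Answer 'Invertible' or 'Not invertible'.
\text{Invertible}

The MA(q) characteristic polynomial is P(z) = 1 + 0.52z + 0.426z^2 - 0.114z^3.
Invertibility requires all roots to lie outside the unit circle, i.e. |z| > 1 for every root.
Degree 3: look for a simple real root z0 first, then factor out (1 - z/z0) and solve the remaining quadratic.
Testing z0 = 5: P(5) = 1 + (0.52)(5) + (0.426)(5)^2 + (-0.114)(5)^3
  = 1 + (2.6) + (10.65) + (-14.25) = 0.  So z_0 = 5 is a root, |z_0| = 5.
Divide out the factor (1 - 0.2 z) = (1 - z/z0) (since 1/z0 = 0.2):
  P(z) = (1 - 0.2 z)(1 + (0.72) z + (0.57) z^2)
  [check: z-coef 0.72 - (0.2) = 0.52; z^2-coef 0.57 - (0.2)(0.72) = 0.426; z^3-coef -(0.2)(0.57) = -0.114.]
Remaining roots from the quadratic factor 1 + (0.72) z + (0.57) z^2:
  Set 1 + (0.72) z + (0.57) z^2 = 0, i.e. a z^2 + b z + c = 0 with a = 0.57, b = 0.72, c = 1.
  Discriminant D = b^2 - 4ac = (0.72)^2 - 4*(0.57)*1 = 0.5184 - (2.28) = -1.7616.
  D < 0, so the roots are the complex-conjugate pair z = (-b +/- i sqrt(-D)) / (2a) = -0.6316 +/- 1.1643i.
  For a conjugate pair |z|^2 = z * conj(z) = (product of roots) = c/a = 1/(0.57) = 1.754386, so |z| = sqrt(1.754386) = 1.3245 for both roots.
Moduli of all roots: 5.0000, 1.3245, 1.3245.
All moduli strictly greater than 1? Yes.
Verdict: Invertible.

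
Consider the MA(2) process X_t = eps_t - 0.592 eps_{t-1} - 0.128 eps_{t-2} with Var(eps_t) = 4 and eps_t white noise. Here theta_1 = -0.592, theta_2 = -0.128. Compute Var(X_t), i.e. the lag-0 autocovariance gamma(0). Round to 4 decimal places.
\gamma(0) = 5.4674

For an MA(q) process X_t = eps_t + sum_i theta_i eps_{t-i} with
Var(eps_t) = sigma^2, the variance is
  gamma(0) = sigma^2 * (1 + sum_i theta_i^2).
  sum_i theta_i^2 = (-0.592)^2 + (-0.128)^2 = 0.350464 + 0.016384 = 0.366848.
  gamma(0) = 4 * (1 + 0.366848) = 4 * 1.366848 = 5.467392, which rounds to 5.4674.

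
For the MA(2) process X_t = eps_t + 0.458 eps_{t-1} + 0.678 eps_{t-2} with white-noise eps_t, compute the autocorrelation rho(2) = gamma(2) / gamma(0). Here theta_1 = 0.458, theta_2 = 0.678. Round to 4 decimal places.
\rho(2) = 0.4061

For an MA(q) process with theta_0 = 1, the autocovariance is
  gamma(k) = sigma^2 * sum_{i=0..q-k} theta_i * theta_{i+k},
and rho(k) = gamma(k) / gamma(0). Sigma^2 cancels.
  numerator   = (1)*(0.678) = 0.678.
  denominator = (1)^2 + (0.458)^2 + (0.678)^2 = 1.669448.
  rho(2) = 0.678 / 1.669448 = 0.4061.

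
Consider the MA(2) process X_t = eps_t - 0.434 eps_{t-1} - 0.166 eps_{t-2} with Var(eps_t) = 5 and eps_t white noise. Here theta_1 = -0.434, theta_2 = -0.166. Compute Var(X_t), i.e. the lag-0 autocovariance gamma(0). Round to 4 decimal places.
\gamma(0) = 6.0796

For an MA(q) process X_t = eps_t + sum_i theta_i eps_{t-i} with
Var(eps_t) = sigma^2, the variance is
  gamma(0) = sigma^2 * (1 + sum_i theta_i^2).
  sum_i theta_i^2 = (-0.434)^2 + (-0.166)^2 = 0.188356 + 0.027556 = 0.215912.
  gamma(0) = 5 * (1 + 0.215912) = 5 * 1.215912 = 6.07956, which rounds to 6.0796.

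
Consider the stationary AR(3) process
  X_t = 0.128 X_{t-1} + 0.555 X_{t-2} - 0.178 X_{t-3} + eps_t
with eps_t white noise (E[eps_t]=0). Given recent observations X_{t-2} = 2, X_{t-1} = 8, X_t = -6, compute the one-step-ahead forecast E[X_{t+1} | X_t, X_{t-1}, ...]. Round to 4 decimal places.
E[X_{t+1} \mid \mathcal F_t] = 3.3160

For an AR(p) model X_t = c + sum_i phi_i X_{t-i} + eps_t, the
one-step-ahead conditional mean is
  E[X_{t+1} | X_t, ...] = c + sum_i phi_i X_{t+1-i}.
Substitute known values:
  E[X_{t+1} | ...] = (0.128) * (-6) + (0.555) * (8) + (-0.178) * (2)
                   = 3.3160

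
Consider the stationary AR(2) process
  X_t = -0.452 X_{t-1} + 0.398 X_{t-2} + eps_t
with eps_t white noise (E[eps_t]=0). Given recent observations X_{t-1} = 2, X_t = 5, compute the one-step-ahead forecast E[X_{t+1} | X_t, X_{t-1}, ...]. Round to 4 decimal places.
E[X_{t+1} \mid \mathcal F_t] = -1.4640

For an AR(p) model X_t = c + sum_i phi_i X_{t-i} + eps_t, the
one-step-ahead conditional mean is
  E[X_{t+1} | X_t, ...] = c + sum_i phi_i X_{t+1-i}.
Substitute known values:
  E[X_{t+1} | ...] = (-0.452) * (5) + (0.398) * (2)
                   = -1.4640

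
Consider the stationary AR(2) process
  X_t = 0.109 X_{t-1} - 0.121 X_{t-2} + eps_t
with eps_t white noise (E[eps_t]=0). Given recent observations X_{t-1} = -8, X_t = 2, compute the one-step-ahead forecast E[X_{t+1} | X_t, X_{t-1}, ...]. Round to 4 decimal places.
E[X_{t+1} \mid \mathcal F_t] = 1.1860

For an AR(p) model X_t = c + sum_i phi_i X_{t-i} + eps_t, the
one-step-ahead conditional mean is
  E[X_{t+1} | X_t, ...] = c + sum_i phi_i X_{t+1-i}.
Substitute known values:
  E[X_{t+1} | ...] = (0.109) * (2) + (-0.121) * (-8)
                   = 1.1860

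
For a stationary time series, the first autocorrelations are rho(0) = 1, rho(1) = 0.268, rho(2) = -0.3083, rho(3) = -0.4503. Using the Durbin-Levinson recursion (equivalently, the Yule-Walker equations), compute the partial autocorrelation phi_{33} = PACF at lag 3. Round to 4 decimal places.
\phi_{33} = -0.2901

The PACF at lag k is phi_{kk}, the last component of the solution
to the Yule-Walker system G_k phi = r_k where
  (G_k)_{ij} = rho(|i - j|), (r_k)_i = rho(i), i,j = 1..k.
Equivalently, Durbin-Levinson gives phi_{kk} iteratively:
  phi_{11} = rho(1)
  phi_{kk} = [rho(k) - sum_{j=1..k-1} phi_{k-1,j} rho(k-j)]
            / [1 - sum_{j=1..k-1} phi_{k-1,j} rho(j)],
  phi_{k,j} = phi_{k-1,j} - phi_{kk} phi_{k-1,k-j},  j = 1..k-1.
Step k = 1:
  phi_11 = rho(1) = 0.268.
Step k = 2:
  phi_22 = [rho(2) - phi_11 rho(1)] / [1 - phi_11 rho(1)] = [-0.3083 - (0.268)(0.268)] / [1 - (0.268)(0.268)]
         = -0.380124 / 0.928176 = -0.409539.
  Update: phi_21 = phi_11 - phi_22 phi_11 = 0.268 - (-0.409539)(0.268) = 0.377756.
Step k = 3:
  phi_33 = [rho(3) - phi_21 rho(2) - phi_22 rho(1)] / [1 - phi_21 rho(1) - phi_22 rho(2)]
    numerator   = -0.4503 - (0.377756)(-0.3083) - (-0.409539)(0.268) = -0.22408134
    denominator = 1 - (0.377756)(0.268) - (-0.409539)(-0.3083) = 0.77250051
  phi_33 = -0.22408134 / 0.77250051 = -0.2901.
Therefore phi_{33} = -0.2901.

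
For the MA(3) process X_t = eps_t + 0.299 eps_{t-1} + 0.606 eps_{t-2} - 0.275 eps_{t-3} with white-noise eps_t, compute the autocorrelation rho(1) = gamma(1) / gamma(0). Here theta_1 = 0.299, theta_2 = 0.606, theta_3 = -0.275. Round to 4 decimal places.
\rho(1) = 0.2046

For an MA(q) process with theta_0 = 1, the autocovariance is
  gamma(k) = sigma^2 * sum_{i=0..q-k} theta_i * theta_{i+k},
and rho(k) = gamma(k) / gamma(0). Sigma^2 cancels.
  numerator   = (1)*(0.299) + (0.299)*(0.606) + (0.606)*(-0.275) = 0.313544.
  denominator = (1)^2 + (0.299)^2 + (0.606)^2 + (-0.275)^2 = 1.532262.
  rho(1) = 0.313544 / 1.532262 = 0.2046.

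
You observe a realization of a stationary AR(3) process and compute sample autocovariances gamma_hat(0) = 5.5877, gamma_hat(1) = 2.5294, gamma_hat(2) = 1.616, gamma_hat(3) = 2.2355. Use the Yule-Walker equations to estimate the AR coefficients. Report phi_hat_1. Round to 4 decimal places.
\hat\phi_{1} = 0.3730

The Yule-Walker equations for an AR(p) process read, in matrix form,
  Gamma_p phi = r_p,   with   (Gamma_p)_{ij} = gamma(|i - j|),
                       (r_p)_i = gamma(i),   i,j = 1..p.
Substitute the sample gammas (Toeplitz matrix and right-hand side of size 3):
  Gamma_p = [[5.5877, 2.5294, 1.616], [2.5294, 5.5877, 2.5294], [1.616, 2.5294, 5.5877]]
  r_p     = [2.5294, 1.616, 2.2355]
Written out (R1..R3):
  (R1) 5.5877 phi_1 + 2.5294 phi_2 + 1.616 phi_3 = 2.5294
  (R2) 2.5294 phi_1 + 5.5877 phi_2 + 2.5294 phi_3 = 1.616
  (R3) 1.616 phi_1 + 2.5294 phi_2 + 5.5877 phi_3 = 2.2355
Gaussian elimination:
  R2 <- R2 - (2.5294/5.5877) R1 = R2 - (0.452673) R1:  4.442709 phi_2 + 1.797881 phi_3 = 0.471009
  R3 <- R3 - (1.616/5.5877) R1 = R3 - (0.289207) R1:  1.797881 phi_2 + 5.120342 phi_3 = 1.503981
  R3 <- R3 - (1.797881/4.442709) R2 = R3 - (0.404681) R2:  4.392774 phi_3 = 1.313372
Back-substitution:
  phi_hat_3 = 1.313372 / 4.392774 = 0.298985
  phi_hat_2 = (0.471009 - (1.797881)(0.298985)) / 4.442709 = -0.014975
  phi_hat_1 = (2.5294 - (2.5294)(-0.014975) - (1.616)(0.298985)) / 5.5877 = 0.372983
So phi_hat = [0.3730, -0.0150, 0.2990].
Therefore phi_hat_1 = 0.3730.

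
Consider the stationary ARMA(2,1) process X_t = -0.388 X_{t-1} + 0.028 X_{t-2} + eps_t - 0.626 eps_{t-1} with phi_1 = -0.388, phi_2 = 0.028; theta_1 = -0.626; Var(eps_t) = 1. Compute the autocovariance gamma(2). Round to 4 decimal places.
\gamma(2) = 0.6617

Multiply the model equation by X_{t-k} and take expectations. With theta_0 = psi_0 = 1 and psi_j the MA(infinity) weights, this gives
  gamma(k) - sum_i phi_i gamma(k-i) = c_k,
  c_k = sigma^2 * sum_{j=k..q} theta_j psi_{j-k}   (c_k = 0 for k > q),
using gamma(-m) = gamma(m).
psi-weights needed (psi_j = theta_j + sum_i phi_i psi_{j-i}):
  psi_1 = theta_1 + phi_1 = -0.626 + (-0.388) = -1.014
Right-hand sides:
  c_0 = sigma^2 (1 + theta_1 psi_1) = 1 * (1 + (-0.626)(-1.014)) = 1 * 1.634764 = 1.634764
  c_1 = sigma^2 theta_1 = 1 * (-0.626) = -0.626
  c_2 = 0
Equations for k = 0, 1, 2 (AR order 2, c_2 = 0):
  (E0) gamma(0) = phi_1 gamma(1) + phi_2 gamma(2) + c_0
  (E1) gamma(1) = phi_1 gamma(0) + phi_2 gamma(1) + c_1
  (E2) gamma(2) = phi_1 gamma(1) + phi_2 gamma(0)
From (E1): gamma(1) = A gamma(0) + B with
  A = phi_1 / (1 - phi_2) = -0.388 / 0.972 = -0.399177,   B = c_1 / (1 - phi_2) = -0.626 / 0.972 = -0.644033.
Insert (E2) into (E0): gamma(0) (1 - phi_2^2) = phi_1 (1 + phi_2) gamma(1) + c_0.
  phi_1 (1 + phi_2) = (-0.388)(1.028) = -0.398864,   1 - phi_2^2 = 0.999216.
Replace gamma(1) by A gamma(0) + B and collect gamma(0):
  gamma(0) [0.999216 - (-0.398864)(-0.399177)] = (-0.398864)(-0.644033) + 1.634764
  gamma(0) * 0.839999 = 1.891646
  gamma(0) = 1.891646 / 0.839999 = 2.251963.
  gamma(1) = A gamma(0) + B = (-0.399177)(2.251963) + (-0.644033) = -1.542964.
  gamma(2) = phi_1 gamma(1) + phi_2 gamma(0) = (-0.388)(-1.542964) + (0.028)(2.251963) = 0.661725.
Therefore gamma(2) = 0.6617 (to 4 decimal places).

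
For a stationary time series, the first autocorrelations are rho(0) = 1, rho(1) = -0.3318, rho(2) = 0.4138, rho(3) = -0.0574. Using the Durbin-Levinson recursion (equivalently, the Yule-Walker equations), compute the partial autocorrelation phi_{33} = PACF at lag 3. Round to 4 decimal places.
\phi_{33} = 0.1860

The PACF at lag k is phi_{kk}, the last component of the solution
to the Yule-Walker system G_k phi = r_k where
  (G_k)_{ij} = rho(|i - j|), (r_k)_i = rho(i), i,j = 1..k.
Equivalently, Durbin-Levinson gives phi_{kk} iteratively:
  phi_{11} = rho(1)
  phi_{kk} = [rho(k) - sum_{j=1..k-1} phi_{k-1,j} rho(k-j)]
            / [1 - sum_{j=1..k-1} phi_{k-1,j} rho(j)],
  phi_{k,j} = phi_{k-1,j} - phi_{kk} phi_{k-1,k-j},  j = 1..k-1.
Step k = 1:
  phi_11 = rho(1) = -0.3318.
Step k = 2:
  phi_22 = [rho(2) - phi_11 rho(1)] / [1 - phi_11 rho(1)] = [0.4138 - (-0.3318)(-0.3318)] / [1 - (-0.3318)(-0.3318)]
         = 0.30370876 / 0.88990876 = 0.341281.
  Update: phi_21 = phi_11 - phi_22 phi_11 = -0.3318 - (0.341281)(-0.3318) = -0.218563.
Step k = 3:
  phi_33 = [rho(3) - phi_21 rho(2) - phi_22 rho(1)] / [1 - phi_21 rho(1) - phi_22 rho(2)]
    numerator   = -0.0574 - (-0.218563)(0.4138) - (0.341281)(-0.3318) = 0.14627835
    denominator = 1 - (-0.218563)(-0.3318) - (0.341281)(0.4138) = 0.7862588
  phi_33 = 0.14627835 / 0.7862588 = 0.186.
Therefore phi_{33} = 0.1860.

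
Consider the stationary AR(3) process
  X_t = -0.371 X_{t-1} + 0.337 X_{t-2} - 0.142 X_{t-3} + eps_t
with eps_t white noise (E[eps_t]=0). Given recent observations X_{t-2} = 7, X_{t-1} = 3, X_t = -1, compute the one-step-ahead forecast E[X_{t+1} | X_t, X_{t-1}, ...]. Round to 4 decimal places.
E[X_{t+1} \mid \mathcal F_t] = 0.3880

For an AR(p) model X_t = c + sum_i phi_i X_{t-i} + eps_t, the
one-step-ahead conditional mean is
  E[X_{t+1} | X_t, ...] = c + sum_i phi_i X_{t+1-i}.
Substitute known values:
  E[X_{t+1} | ...] = (-0.371) * (-1) + (0.337) * (3) + (-0.142) * (7)
                   = 0.3880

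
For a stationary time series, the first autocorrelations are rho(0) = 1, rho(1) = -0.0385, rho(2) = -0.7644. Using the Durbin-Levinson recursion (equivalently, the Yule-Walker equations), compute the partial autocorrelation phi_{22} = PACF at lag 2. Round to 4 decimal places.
\phi_{22} = -0.7670

The PACF at lag k is phi_{kk}, the last component of the solution
to the Yule-Walker system G_k phi = r_k where
  (G_k)_{ij} = rho(|i - j|), (r_k)_i = rho(i), i,j = 1..k.
Equivalently, Durbin-Levinson gives phi_{kk} iteratively:
  phi_{11} = rho(1)
  phi_{kk} = [rho(k) - sum_{j=1..k-1} phi_{k-1,j} rho(k-j)]
            / [1 - sum_{j=1..k-1} phi_{k-1,j} rho(j)],
  phi_{k,j} = phi_{k-1,j} - phi_{kk} phi_{k-1,k-j},  j = 1..k-1.
Step k = 1:
  phi_11 = rho(1) = -0.0385.
Step k = 2:
  phi_22 = [rho(2) - phi_11 rho(1)] / [1 - phi_11 rho(1)] = [-0.7644 - (-0.0385)(-0.0385)] / [1 - (-0.0385)(-0.0385)]
         = -0.76588225 / 0.99851775 = -0.767.
Therefore phi_{22} = -0.7670.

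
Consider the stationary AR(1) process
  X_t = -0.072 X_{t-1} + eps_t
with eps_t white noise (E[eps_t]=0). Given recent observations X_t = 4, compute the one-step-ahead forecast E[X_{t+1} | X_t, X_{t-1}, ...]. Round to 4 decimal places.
E[X_{t+1} \mid \mathcal F_t] = -0.2880

For an AR(p) model X_t = c + sum_i phi_i X_{t-i} + eps_t, the
one-step-ahead conditional mean is
  E[X_{t+1} | X_t, ...] = c + sum_i phi_i X_{t+1-i}.
Substitute known values:
  E[X_{t+1} | ...] = (-0.072) * (4)
                   = -0.2880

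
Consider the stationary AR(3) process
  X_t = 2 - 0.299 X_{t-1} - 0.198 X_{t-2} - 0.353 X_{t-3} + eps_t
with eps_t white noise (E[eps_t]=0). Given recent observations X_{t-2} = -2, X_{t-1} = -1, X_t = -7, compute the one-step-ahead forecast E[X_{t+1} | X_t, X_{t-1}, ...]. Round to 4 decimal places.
E[X_{t+1} \mid \mathcal F_t] = 4.9970

For an AR(p) model X_t = c + sum_i phi_i X_{t-i} + eps_t, the
one-step-ahead conditional mean is
  E[X_{t+1} | X_t, ...] = c + sum_i phi_i X_{t+1-i}.
Substitute known values:
  E[X_{t+1} | ...] = 2 + (-0.299) * (-7) + (-0.198) * (-1) + (-0.353) * (-2)
                   = 4.9970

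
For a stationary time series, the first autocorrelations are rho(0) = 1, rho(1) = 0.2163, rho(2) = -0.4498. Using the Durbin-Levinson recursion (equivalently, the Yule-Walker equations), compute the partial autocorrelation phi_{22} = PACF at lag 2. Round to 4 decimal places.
\phi_{22} = -0.5210

The PACF at lag k is phi_{kk}, the last component of the solution
to the Yule-Walker system G_k phi = r_k where
  (G_k)_{ij} = rho(|i - j|), (r_k)_i = rho(i), i,j = 1..k.
Equivalently, Durbin-Levinson gives phi_{kk} iteratively:
  phi_{11} = rho(1)
  phi_{kk} = [rho(k) - sum_{j=1..k-1} phi_{k-1,j} rho(k-j)]
            / [1 - sum_{j=1..k-1} phi_{k-1,j} rho(j)],
  phi_{k,j} = phi_{k-1,j} - phi_{kk} phi_{k-1,k-j},  j = 1..k-1.
Step k = 1:
  phi_11 = rho(1) = 0.2163.
Step k = 2:
  phi_22 = [rho(2) - phi_11 rho(1)] / [1 - phi_11 rho(1)] = [-0.4498 - (0.2163)(0.2163)] / [1 - (0.2163)(0.2163)]
         = -0.49658569 / 0.95321431 = -0.521.
Therefore phi_{22} = -0.5210.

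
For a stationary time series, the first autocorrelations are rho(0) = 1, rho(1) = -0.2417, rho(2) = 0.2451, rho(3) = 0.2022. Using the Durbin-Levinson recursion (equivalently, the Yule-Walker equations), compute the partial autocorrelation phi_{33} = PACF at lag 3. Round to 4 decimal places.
\phi_{33} = 0.3290

The PACF at lag k is phi_{kk}, the last component of the solution
to the Yule-Walker system G_k phi = r_k where
  (G_k)_{ij} = rho(|i - j|), (r_k)_i = rho(i), i,j = 1..k.
Equivalently, Durbin-Levinson gives phi_{kk} iteratively:
  phi_{11} = rho(1)
  phi_{kk} = [rho(k) - sum_{j=1..k-1} phi_{k-1,j} rho(k-j)]
            / [1 - sum_{j=1..k-1} phi_{k-1,j} rho(j)],
  phi_{k,j} = phi_{k-1,j} - phi_{kk} phi_{k-1,k-j},  j = 1..k-1.
Step k = 1:
  phi_11 = rho(1) = -0.2417.
Step k = 2:
  phi_22 = [rho(2) - phi_11 rho(1)] / [1 - phi_11 rho(1)] = [0.2451 - (-0.2417)(-0.2417)] / [1 - (-0.2417)(-0.2417)]
         = 0.18668111 / 0.94158111 = 0.198263.
  Update: phi_21 = phi_11 - phi_22 phi_11 = -0.2417 - (0.198263)(-0.2417) = -0.19378.
Step k = 3:
  phi_33 = [rho(3) - phi_21 rho(2) - phi_22 rho(1)] / [1 - phi_21 rho(1) - phi_22 rho(2)]
    numerator   = 0.2022 - (-0.19378)(0.2451) - (0.198263)(-0.2417) = 0.29761568
    denominator = 1 - (-0.19378)(-0.2417) - (0.198263)(0.2451) = 0.90456907
  phi_33 = 0.29761568 / 0.90456907 = 0.329.
Therefore phi_{33} = 0.3290.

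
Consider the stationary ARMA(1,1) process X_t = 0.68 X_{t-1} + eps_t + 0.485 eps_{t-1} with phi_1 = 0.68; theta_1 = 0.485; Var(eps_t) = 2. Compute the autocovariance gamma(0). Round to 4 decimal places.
\gamma(0) = 7.0492

Multiply the model equation by X_{t-k} and take expectations. With theta_0 = psi_0 = 1 and psi_j the MA(infinity) weights, this gives
  gamma(k) - sum_i phi_i gamma(k-i) = c_k,
  c_k = sigma^2 * sum_{j=k..q} theta_j psi_{j-k}   (c_k = 0 for k > q),
using gamma(-m) = gamma(m).
psi-weights needed (psi_j = theta_j + sum_i phi_i psi_{j-i}):
  psi_1 = theta_1 + phi_1 = 0.485 + (0.68) = 1.165
Right-hand sides:
  c_0 = sigma^2 (1 + theta_1 psi_1) = 2 * (1 + (0.485)(1.165)) = 2 * 1.565025 = 3.13005
  c_1 = sigma^2 theta_1 = 2 * (0.485) = 0.97
  c_2 = 0
Equations for k = 0 and k = 1 (AR order 1):
  gamma(0) = phi_1 gamma(1) + c_0
  gamma(1) = phi_1 gamma(0) + c_1
Substituting the second into the first: gamma(0) (1 - phi_1^2) = c_0 + phi_1 c_1, so
  gamma(0) = (c_0 + phi_1 c_1) / (1 - phi_1^2) = (3.13005 + (0.68)(0.97)) / (1 - (0.68)^2) = 3.78965 / 0.5376 = 7.0492.
Therefore gamma(0) = 7.0492 (to 4 decimal places).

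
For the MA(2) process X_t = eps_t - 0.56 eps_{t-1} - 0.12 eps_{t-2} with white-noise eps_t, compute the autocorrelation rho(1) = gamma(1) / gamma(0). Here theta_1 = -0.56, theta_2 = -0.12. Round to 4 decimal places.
\rho(1) = -0.3711

For an MA(q) process with theta_0 = 1, the autocovariance is
  gamma(k) = sigma^2 * sum_{i=0..q-k} theta_i * theta_{i+k},
and rho(k) = gamma(k) / gamma(0). Sigma^2 cancels.
  numerator   = (1)*(-0.56) + (-0.56)*(-0.12) = -0.4928.
  denominator = (1)^2 + (-0.56)^2 + (-0.12)^2 = 1.328.
  rho(1) = -0.4928 / 1.328 = -0.3711.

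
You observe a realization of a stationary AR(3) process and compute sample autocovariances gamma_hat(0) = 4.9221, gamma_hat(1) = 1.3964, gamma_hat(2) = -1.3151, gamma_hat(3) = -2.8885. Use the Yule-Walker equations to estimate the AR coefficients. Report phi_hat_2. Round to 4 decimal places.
\hat\phi_{2} = -0.1920

The Yule-Walker equations for an AR(p) process read, in matrix form,
  Gamma_p phi = r_p,   with   (Gamma_p)_{ij} = gamma(|i - j|),
                       (r_p)_i = gamma(i),   i,j = 1..p.
Substitute the sample gammas (Toeplitz matrix and right-hand side of size 3):
  Gamma_p = [[4.9221, 1.3964, -1.3151], [1.3964, 4.9221, 1.3964], [-1.3151, 1.3964, 4.9221]]
  r_p     = [1.3964, -1.3151, -2.8885]
Written out (R1..R3):
  (R1) 4.9221 phi_1 + 1.3964 phi_2 - 1.3151 phi_3 = 1.3964
  (R2) 1.3964 phi_1 + 4.9221 phi_2 + 1.3964 phi_3 = -1.3151
  (R3) -1.3151 phi_1 + 1.3964 phi_2 + 4.9221 phi_3 = -2.8885
Gaussian elimination:
  R2 <- R2 - (1.3964/4.9221) R1 = R2 - (0.2837) R1:  4.525941 phi_2 + 1.769494 phi_3 = -1.711259
  R3 <- R3 - (-1.3151/4.9221) R1 = R3 - (-0.267183) R1:  1.769494 phi_2 + 4.570728 phi_3 = -2.515406
  R3 <- R3 - (1.769494/4.525941) R2 = R3 - (0.390967) R2:  3.878914 phi_3 = -1.84636
Back-substitution:
  phi_hat_3 = -1.84636 / 3.878914 = -0.475999
  phi_hat_2 = (-1.711259 - (1.769494)(-0.475999)) / 4.525941 = -0.192
  phi_hat_1 = (1.3964 - (1.3964)(-0.192) - (-1.3151)(-0.475999)) / 4.9221 = 0.210992
So phi_hat = [0.2110, -0.1920, -0.4760].
Therefore phi_hat_2 = -0.1920.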